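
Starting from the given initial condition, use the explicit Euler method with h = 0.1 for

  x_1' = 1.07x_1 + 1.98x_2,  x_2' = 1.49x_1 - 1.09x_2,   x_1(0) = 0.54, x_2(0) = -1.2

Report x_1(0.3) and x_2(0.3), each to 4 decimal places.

Euler on (x_1,x_2): x_1_{n+1} = x_1_n + h·x_1', x_2_{n+1} = x_2_n + h·x_2'.
0.000000: (0.540000, -1.200000); f=(-1.798200, 2.112600) → (0.360180, -0.988740)
0.100000: (0.360180, -0.988740); f=(-1.572313, 1.614395) → (0.202949, -0.827301)
0.200000: (0.202949, -0.827301); f=(-1.420900, 1.204151) → (0.060859, -0.706885)
(x_1(0.3), x_2(0.3)) ≈ (0.0609, -0.7069)

0.0609, -0.7069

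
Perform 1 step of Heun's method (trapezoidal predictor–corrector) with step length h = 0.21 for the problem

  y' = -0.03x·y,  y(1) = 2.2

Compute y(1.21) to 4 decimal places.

2.1847

Heun: k1 = f(x_n, y_n); k2 = f(x_n + h, y_n + h·k1); y_{n+1} = y_n + (h/2)·(k1 + k2).
x=1.000000, y=2.200000:
  k1 = f(1.000000, 2.200000) = -0.066000
  k2 = f(1.210000, 2.186140) = -0.079357
  y ← 2.200000 + (0.21/2)·(-0.066000 + (-0.079357)) = 2.184738
y(1.21) ≈ 2.1847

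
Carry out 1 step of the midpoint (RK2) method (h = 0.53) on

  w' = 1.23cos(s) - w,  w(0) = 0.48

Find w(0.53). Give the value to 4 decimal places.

0.7494

Midpoint: k1 = f(s_n, w_n); k2 = f(s_n + h/2, w_n + (h/2)·k1); w_{n+1} = w_n + h·k2.
s=0.000000, w=0.480000:
  k1 = f(0.000000, 0.480000) = 0.750000
  k2 = f(0.265000, 0.678750) = 0.508314
  w ← 0.480000 + 0.53·0.508314 = 0.749406
w(0.53) ≈ 0.7494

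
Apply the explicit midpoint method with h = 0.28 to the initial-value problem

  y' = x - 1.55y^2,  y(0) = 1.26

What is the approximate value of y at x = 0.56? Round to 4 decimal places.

0.7858

Midpoint: k1 = f(x_n, y_n); k2 = f(x_n + h/2, y_n + (h/2)·k1); y_{n+1} = y_n + h·k2.
x=0.000000, y=1.260000:
  k1 = f(0.000000, 1.260000) = -2.460780
  k2 = f(0.140000, 0.915491) = -1.159091
  y ← 1.260000 + 0.28·(-1.159091) = 0.935454
x=0.280000, y=0.935454:
  k1 = f(0.280000, 0.935454) = -1.076366
  k2 = f(0.420000, 0.784763) = -0.534572
  y ← 0.935454 + 0.28·(-0.534572) = 0.785774
y(0.56) ≈ 0.7858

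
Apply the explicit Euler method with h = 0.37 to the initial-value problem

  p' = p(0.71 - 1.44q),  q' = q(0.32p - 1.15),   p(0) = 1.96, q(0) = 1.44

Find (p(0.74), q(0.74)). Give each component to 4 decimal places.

Euler on (p,q): p_{n+1} = p_n + h·p', q_{n+1} = q_n + h·q'.
0.000000: (1.960000, 1.440000); f=(-2.672656, -0.752832) → (0.971117, 1.161452)
0.370000: (0.971117, 1.161452); f=(-0.934692, -0.974740) → (0.625281, 0.800798)
(p(0.74), q(0.74)) ≈ (0.6253, 0.8008)

0.6253, 0.8008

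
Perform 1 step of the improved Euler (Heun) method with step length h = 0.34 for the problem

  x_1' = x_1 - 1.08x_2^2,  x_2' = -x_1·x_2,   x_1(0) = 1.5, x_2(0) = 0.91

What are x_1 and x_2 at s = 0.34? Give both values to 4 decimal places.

Heun on (x_1,x_2): k1 = f(s_n, state_n); k2 = f(s_n + h, state_n + h·k1); state_{n+1} = state_n + (h/2)·(k1 + k2).
0.000000: (1.500000, 0.910000)
  k1 = (0.605652, -1.365000)
  predictor → (1.705922, 0.445900)
  k2 = (1.491189, -0.760670)
  → (1.856463, 0.548636)
(x_1(0.34), x_2(0.34)) ≈ (1.8565, 0.5486)

1.8565, 0.5486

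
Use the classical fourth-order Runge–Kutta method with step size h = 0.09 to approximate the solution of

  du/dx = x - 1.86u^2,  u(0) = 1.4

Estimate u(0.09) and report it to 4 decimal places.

1.1378

RK4: k1 = f(x_n, u_n); k2 = f(x_n + h/2, u_n + (h/2)·k1); k3 = f(x_n + h/2, u_n + (h/2)·k2); k4 = f(x_n + h, u_n + h·k3); u_{n+1} = u_n + (h/6)·(k1 + 2k2 + 2k3 + k4).
x=0.000000, u=1.400000:
  k1 = f(0.000000, 1.400000) = -3.645600
  k2 = f(0.045000, 1.235948) = -2.796275
  k3 = f(0.045000, 1.274168) = -2.974716
  k4 = f(0.090000, 1.132276) = -2.294609
  u ← 1.400000 + (0.09/6)·(k1 + 2k2 + 2k3 + k4) = 1.137767
u(0.09) ≈ 1.1378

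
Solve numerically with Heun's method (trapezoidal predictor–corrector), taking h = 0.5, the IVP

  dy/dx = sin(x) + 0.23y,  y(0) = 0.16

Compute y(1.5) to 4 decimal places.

Heun: k1 = f(x_n, y_n); k2 = f(x_n + h, y_n + h·k1); y_{n+1} = y_n + (h/2)·(k1 + k2).
x=0.000000, y=0.160000:
  k1 = f(0.000000, 0.160000) = 0.036800
  k2 = f(0.500000, 0.178400) = 0.520458
  y ← 0.160000 + (0.5/2)·(0.036800 + 0.520458) = 0.299314
x=0.500000, y=0.299314:
  k1 = f(0.500000, 0.299314) = 0.548268
  k2 = f(1.000000, 0.573448) = 0.973364
  y ← 0.299314 + (0.5/2)·(0.548268 + 0.973364) = 0.679722
x=1.000000, y=0.679722:
  k1 = f(1.000000, 0.679722) = 0.997807
  k2 = f(1.500000, 1.178626) = 1.268579
  y ← 0.679722 + (0.5/2)·(0.997807 + 1.268579) = 1.246319
y(1.5) ≈ 1.2463

1.2463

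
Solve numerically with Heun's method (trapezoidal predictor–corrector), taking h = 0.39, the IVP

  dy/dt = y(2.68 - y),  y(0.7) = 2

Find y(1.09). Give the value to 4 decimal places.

Heun: k1 = f(t_n, y_n); k2 = f(t_n + h, y_n + h·k1); y_{n+1} = y_n + (h/2)·(k1 + k2).
t=0.700000, y=2.000000:
  k1 = f(0.700000, 2.000000) = 1.360000
  k2 = f(1.090000, 2.530400) = 0.378548
  y ← 2.000000 + (0.39/2)·(1.360000 + 0.378548) = 2.339017
y(1.09) ≈ 2.3390

2.3390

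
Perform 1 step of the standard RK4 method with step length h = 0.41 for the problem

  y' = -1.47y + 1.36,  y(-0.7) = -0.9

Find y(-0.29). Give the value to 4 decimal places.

-0.0749

RK4: k1 = f(t_n, y_n); k2 = f(t_n + h/2, y_n + (h/2)·k1); k3 = f(t_n + h/2, y_n + (h/2)·k2); k4 = f(t_n + h, y_n + h·k3); y_{n+1} = y_n + (h/6)·(k1 + 2k2 + 2k3 + k4).
t=-0.700000, y=-0.900000:
  k1 = f(-0.700000, -0.900000) = 2.683000
  k2 = f(-0.495000, -0.349985) = 1.874478
  k3 = f(-0.495000, -0.515732) = 2.118126
  k4 = f(-0.290000, -0.031568) = 1.406405
  y ← -0.900000 + (0.41/6)·(k1 + 2k2 + 2k3 + k4) = -0.074901
y(-0.29) ≈ -0.0749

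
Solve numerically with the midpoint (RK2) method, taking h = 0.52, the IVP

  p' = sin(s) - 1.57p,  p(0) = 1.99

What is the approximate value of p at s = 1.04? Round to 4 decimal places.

0.8609

Midpoint: k1 = f(s_n, p_n); k2 = f(s_n + h/2, p_n + (h/2)·k1); p_{n+1} = p_n + h·k2.
s=0.000000, p=1.990000:
  k1 = f(0.000000, 1.990000) = -3.124300
  k2 = f(0.260000, 1.177682) = -1.591880
  p ← 1.990000 + 0.52·(-1.591880) = 1.162222
s=0.520000, p=1.162222:
  k1 = f(0.520000, 1.162222) = -1.327809
  k2 = f(0.780000, 0.816992) = -0.579398
  p ← 1.162222 + 0.52·(-0.579398) = 0.860935
p(1.04) ≈ 0.8609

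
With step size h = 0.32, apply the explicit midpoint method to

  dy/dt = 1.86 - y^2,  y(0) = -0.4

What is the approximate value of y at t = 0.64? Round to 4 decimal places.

Midpoint: k1 = f(t_n, y_n); k2 = f(t_n + h/2, y_n + (h/2)·k1); y_{n+1} = y_n + h·k2.
t=0.000000, y=-0.400000:
  k1 = f(0.000000, -0.400000) = 1.700000
  k2 = f(0.160000, -0.128000) = 1.843616
  y ← -0.400000 + 0.32·1.843616 = 0.189957
t=0.320000, y=0.189957:
  k1 = f(0.320000, 0.189957) = 1.823916
  k2 = f(0.480000, 0.481784) = 1.627884
  y ← 0.189957 + 0.32·1.627884 = 0.710880
y(0.64) ≈ 0.7109

0.7109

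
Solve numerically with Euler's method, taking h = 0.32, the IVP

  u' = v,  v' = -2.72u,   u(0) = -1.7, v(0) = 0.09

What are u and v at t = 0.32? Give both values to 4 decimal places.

Euler on (u,v): u_{n+1} = u_n + h·u', v_{n+1} = v_n + h·v'.
0.000000: (-1.700000, 0.090000); f=(0.090000, 4.624000) → (-1.671200, 1.569680)
(u(0.32), v(0.32)) ≈ (-1.6712, 1.5697)

-1.6712, 1.5697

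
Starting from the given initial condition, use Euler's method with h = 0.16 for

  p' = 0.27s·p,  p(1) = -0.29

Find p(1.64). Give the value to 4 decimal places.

Euler: p_{n+1} = p_n + h·f(s_n, p_n).
s=1.000000, p=-0.290000: f=-0.078300 → p ← -0.290000 + 0.16·(-0.078300) = -0.302528
s=1.160000, p=-0.302528: f=-0.094752 → p ← -0.302528 + 0.16·(-0.094752) = -0.317688
s=1.320000, p=-0.317688: f=-0.113224 → p ← -0.317688 + 0.16·(-0.113224) = -0.335804
s=1.480000, p=-0.335804: f=-0.134187 → p ← -0.335804 + 0.16·(-0.134187) = -0.357274
p(1.64) ≈ -0.3573

-0.3573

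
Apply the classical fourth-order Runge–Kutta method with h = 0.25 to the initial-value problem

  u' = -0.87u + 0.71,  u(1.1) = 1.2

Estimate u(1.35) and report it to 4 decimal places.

RK4: k1 = f(x_n, u_n); k2 = f(x_n + h/2, u_n + (h/2)·k1); k3 = f(x_n + h/2, u_n + (h/2)·k2); k4 = f(x_n + h, u_n + h·k3); u_{n+1} = u_n + (h/6)·(k1 + 2k2 + 2k3 + k4).
x=1.100000, u=1.200000:
  k1 = f(1.100000, 1.200000) = -0.334000
  k2 = f(1.225000, 1.158250) = -0.297678
  k3 = f(1.225000, 1.162790) = -0.301628
  k4 = f(1.350000, 1.124593) = -0.268396
  u ← 1.200000 + (0.25/6)·(k1 + 2k2 + 2k3 + k4) = 1.124958
u(1.35) ≈ 1.1250

1.1250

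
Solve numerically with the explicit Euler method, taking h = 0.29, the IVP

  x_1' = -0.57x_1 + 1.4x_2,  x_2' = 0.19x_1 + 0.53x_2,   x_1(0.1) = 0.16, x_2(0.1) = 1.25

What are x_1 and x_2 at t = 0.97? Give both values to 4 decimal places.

Euler on (x_1,x_2): x_1_{n+1} = x_1_n + h·x_1', x_2_{n+1} = x_2_n + h·x_2'.
0.100000: (0.160000, 1.250000); f=(1.658800, 0.692900) → (0.641052, 1.450941)
0.390000: (0.641052, 1.450941); f=(1.665918, 0.890799) → (1.124168, 1.709273)
0.680000: (1.124168, 1.709273); f=(1.752206, 1.119506) → (1.632308, 2.033929)
(x_1(0.97), x_2(0.97)) ≈ (1.6323, 2.0339)

1.6323, 2.0339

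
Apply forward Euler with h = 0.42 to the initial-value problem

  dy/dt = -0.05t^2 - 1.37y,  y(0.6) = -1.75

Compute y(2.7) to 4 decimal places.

-0.1739

Euler: y_{n+1} = y_n + h·f(t_n, y_n).
t=0.600000, y=-1.750000: f=2.379500 → y ← -1.750000 + 0.42·2.379500 = -0.750610
t=1.020000, y=-0.750610: f=0.976316 → y ← -0.750610 + 0.42·0.976316 = -0.340557
t=1.440000, y=-0.340557: f=0.362884 → y ← -0.340557 + 0.42·0.362884 = -0.188146
t=1.860000, y=-0.188146: f=0.084780 → y ← -0.188146 + 0.42·0.084780 = -0.152539
t=2.280000, y=-0.152539: f=-0.050942 → y ← -0.152539 + 0.42·(-0.050942) = -0.173934
y(2.7) ≈ -0.1739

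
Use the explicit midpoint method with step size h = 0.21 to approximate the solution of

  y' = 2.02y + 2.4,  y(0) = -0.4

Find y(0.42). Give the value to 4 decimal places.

0.6188

Midpoint: k1 = f(s_n, y_n); k2 = f(s_n + h/2, y_n + (h/2)·k1); y_{n+1} = y_n + h·k2.
s=0.000000, y=-0.400000:
  k1 = f(0.000000, -0.400000) = 1.592000
  k2 = f(0.105000, -0.232840) = 1.929663
  y ← -0.400000 + 0.21·1.929663 = 0.005229
s=0.210000, y=0.005229:
  k1 = f(0.210000, 0.005229) = 2.410563
  k2 = f(0.315000, 0.258338) = 2.921844
  y ← 0.005229 + 0.21·2.921844 = 0.618816
y(0.42) ≈ 0.6188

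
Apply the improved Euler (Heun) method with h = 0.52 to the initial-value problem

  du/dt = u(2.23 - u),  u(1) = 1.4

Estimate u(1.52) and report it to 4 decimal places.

Heun: k1 = f(t_n, u_n); k2 = f(t_n + h, u_n + h·k1); u_{n+1} = u_n + (h/2)·(k1 + k2).
t=1.000000, u=1.400000:
  k1 = f(1.000000, 1.400000) = 1.162000
  k2 = f(1.520000, 2.004240) = 0.452477
  u ← 1.400000 + (0.52/2)·(1.162000 + 0.452477) = 1.819764
u(1.52) ≈ 1.8198

1.8198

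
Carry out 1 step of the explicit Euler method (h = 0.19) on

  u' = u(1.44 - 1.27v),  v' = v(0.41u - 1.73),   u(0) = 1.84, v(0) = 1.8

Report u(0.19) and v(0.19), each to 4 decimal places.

1.5442, 1.4663

Euler on (u,v): u_{n+1} = u_n + h·u', v_{n+1} = v_n + h·v'.
0.000000: (1.840000, 1.800000); f=(-1.556640, -1.756080) → (1.544238, 1.466345)
(u(0.19), v(0.19)) ≈ (1.5442, 1.4663)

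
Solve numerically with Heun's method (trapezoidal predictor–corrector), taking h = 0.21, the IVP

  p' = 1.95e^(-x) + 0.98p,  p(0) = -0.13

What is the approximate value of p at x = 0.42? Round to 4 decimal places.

0.6455

Heun: k1 = f(x_n, p_n); k2 = f(x_n + h, p_n + h·k1); p_{n+1} = p_n + (h/2)·(k1 + k2).
x=0.000000, p=-0.130000:
  k1 = f(0.000000, -0.130000) = 1.822600
  k2 = f(0.210000, 0.252746) = 1.828330
  p ← -0.130000 + (0.21/2)·(1.822600 + 1.828330) = 0.253348
x=0.210000, p=0.253348:
  k1 = f(0.210000, 0.253348) = 1.828920
  k2 = f(0.420000, 0.637421) = 1.905914
  p ← 0.253348 + (0.21/2)·(1.828920 + 1.905914) = 0.645505
p(0.42) ≈ 0.6455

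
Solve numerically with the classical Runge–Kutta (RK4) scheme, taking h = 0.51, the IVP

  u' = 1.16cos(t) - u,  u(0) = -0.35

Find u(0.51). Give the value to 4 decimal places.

0.2304

RK4: k1 = f(t_n, u_n); k2 = f(t_n + h/2, u_n + (h/2)·k1); k3 = f(t_n + h/2, u_n + (h/2)·k2); k4 = f(t_n + h, u_n + h·k3); u_{n+1} = u_n + (h/6)·(k1 + 2k2 + 2k3 + k4).
t=0.000000, u=-0.350000:
  k1 = f(0.000000, -0.350000) = 1.510000
  k2 = f(0.255000, 0.035050) = 1.087439
  k3 = f(0.255000, -0.072703) = 1.195192
  k4 = f(0.510000, 0.259548) = 0.752836
  u ← -0.350000 + (0.51/6)·(k1 + 2k2 + 2k3 + k4) = 0.230388
u(0.51) ≈ 0.2304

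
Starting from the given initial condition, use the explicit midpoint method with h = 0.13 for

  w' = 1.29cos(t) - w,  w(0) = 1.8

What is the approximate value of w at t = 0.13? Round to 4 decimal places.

Midpoint: k1 = f(t_n, w_n); k2 = f(t_n + h/2, w_n + (h/2)·k1); w_{n+1} = w_n + h·k2.
t=0.000000, w=1.800000:
  k1 = f(0.000000, 1.800000) = -0.510000
  k2 = f(0.065000, 1.766850) = -0.479574
  w ← 1.800000 + 0.13·(-0.479574) = 1.737655
w(0.13) ≈ 1.7377

1.7377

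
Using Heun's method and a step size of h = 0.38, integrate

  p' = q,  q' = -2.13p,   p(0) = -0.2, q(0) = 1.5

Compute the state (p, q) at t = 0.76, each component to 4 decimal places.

0.8830, 0.8867

Heun on (p,q): k1 = f(t_n, state_n); k2 = f(t_n + h, state_n + h·k1); state_{n+1} = state_n + (h/2)·(k1 + k2).
0.000000: (-0.200000, 1.500000)
  k1 = (1.500000, 0.426000)
  predictor → (0.370000, 1.661880)
  k2 = (1.661880, -0.788100)
  → (0.400757, 1.431201)
0.380000: (0.400757, 1.431201)
  k1 = (1.431201, -0.853613)
  predictor → (0.944614, 1.106828)
  k2 = (1.106828, -2.012027)
  → (0.882983, 0.886729)
(p(0.76), q(0.76)) ≈ (0.8830, 0.8867)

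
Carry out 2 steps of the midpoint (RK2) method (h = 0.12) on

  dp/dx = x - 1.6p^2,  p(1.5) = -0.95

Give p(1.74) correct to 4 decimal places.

Midpoint: k1 = f(x_n, p_n); k2 = f(x_n + h/2, p_n + (h/2)·k1); p_{n+1} = p_n + h·k2.
x=1.500000, p=-0.950000:
  k1 = f(1.500000, -0.950000) = 0.056000
  k2 = f(1.560000, -0.946640) = 0.126196
  p ← -0.950000 + 0.12·0.126196 = -0.934856
x=1.620000, p=-0.934856:
  k1 = f(1.620000, -0.934856) = 0.221669
  k2 = f(1.680000, -0.921556) = 0.321174
  p ← -0.934856 + 0.12·0.321174 = -0.896316
p(1.74) ≈ -0.8963

-0.8963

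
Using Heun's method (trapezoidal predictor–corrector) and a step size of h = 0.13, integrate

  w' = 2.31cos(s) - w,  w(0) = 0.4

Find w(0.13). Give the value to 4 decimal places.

0.6309

Heun: k1 = f(s_n, w_n); k2 = f(s_n + h, w_n + h·k1); w_{n+1} = w_n + (h/2)·(k1 + k2).
s=0.000000, w=0.400000:
  k1 = f(0.000000, 0.400000) = 1.910000
  k2 = f(0.130000, 0.648300) = 1.642208
  w ← 0.400000 + (0.13/2)·(1.910000 + 1.642208) = 0.630894
w(0.13) ≈ 0.6309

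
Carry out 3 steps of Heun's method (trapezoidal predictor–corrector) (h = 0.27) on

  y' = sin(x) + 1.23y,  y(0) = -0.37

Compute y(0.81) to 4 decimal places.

Heun: k1 = f(x_n, y_n); k2 = f(x_n + h, y_n + h·k1); y_{n+1} = y_n + (h/2)·(k1 + k2).
x=0.000000, y=-0.370000:
  k1 = f(0.000000, -0.370000) = -0.455100
  k2 = f(0.270000, -0.492877) = -0.339507
  y ← -0.370000 + (0.27/2)·(-0.455100 + (-0.339507)) = -0.477272
x=0.270000, y=-0.477272:
  k1 = f(0.270000, -0.477272) = -0.320313
  k2 = f(0.540000, -0.563757) = -0.179285
  y ← -0.477272 + (0.27/2)·(-0.320313 + (-0.179285)) = -0.544718
x=0.540000, y=-0.544718:
  k1 = f(0.540000, -0.544718) = -0.155867
  k2 = f(0.810000, -0.586802) = 0.002521
  y ← -0.544718 + (0.27/2)·(-0.155867 + 0.002521) = -0.565419
y(0.81) ≈ -0.5654

-0.5654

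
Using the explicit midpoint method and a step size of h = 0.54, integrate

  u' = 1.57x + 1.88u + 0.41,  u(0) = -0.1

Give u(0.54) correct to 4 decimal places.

Midpoint: k1 = f(x_n, u_n); k2 = f(x_n + h/2, u_n + (h/2)·k1); u_{n+1} = u_n + h·k2.
x=0.000000, u=-0.100000:
  k1 = f(0.000000, -0.100000) = 0.222000
  k2 = f(0.270000, -0.040060) = 0.758587
  u ← -0.100000 + 0.54·0.758587 = 0.309637
u(0.54) ≈ 0.3096

0.3096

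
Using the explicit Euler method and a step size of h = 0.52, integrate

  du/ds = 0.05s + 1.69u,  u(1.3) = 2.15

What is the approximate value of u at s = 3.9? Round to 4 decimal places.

Euler: u_{n+1} = u_n + h·f(s_n, u_n).
s=1.300000, u=2.150000: f=3.698500 → u ← 2.150000 + 0.52·3.698500 = 4.073220
s=1.820000, u=4.073220: f=6.974742 → u ← 4.073220 + 0.52·6.974742 = 7.700086
s=2.340000, u=7.700086: f=13.130145 → u ← 7.700086 + 0.52·13.130145 = 14.527761
s=2.860000, u=14.527761: f=24.694916 → u ← 14.527761 + 0.52·24.694916 = 27.369118
s=3.380000, u=27.369118: f=46.422809 → u ← 27.369118 + 0.52·46.422809 = 51.508978
u(3.9) ≈ 51.5090

51.5090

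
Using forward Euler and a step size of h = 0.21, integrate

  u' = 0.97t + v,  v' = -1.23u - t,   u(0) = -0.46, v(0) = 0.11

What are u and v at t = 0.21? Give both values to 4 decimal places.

Euler on (u,v): u_{n+1} = u_n + h·u', v_{n+1} = v_n + h·v'.
0.000000: (-0.460000, 0.110000); f=(0.110000, 0.565800) → (-0.436900, 0.228818)
(u(0.21), v(0.21)) ≈ (-0.4369, 0.2288)

-0.4369, 0.2288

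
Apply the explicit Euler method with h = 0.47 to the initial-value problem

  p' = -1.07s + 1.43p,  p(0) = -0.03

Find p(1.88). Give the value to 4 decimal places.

Euler: p_{n+1} = p_n + h·f(s_n, p_n).
s=0.000000, p=-0.030000: f=-0.042900 → p ← -0.030000 + 0.47·(-0.042900) = -0.050163
s=0.470000, p=-0.050163: f=-0.574633 → p ← -0.050163 + 0.47·(-0.574633) = -0.320241
s=0.940000, p=-0.320241: f=-1.463744 → p ← -0.320241 + 0.47·(-1.463744) = -1.008200
s=1.410000, p=-1.008200: f=-2.950426 → p ← -1.008200 + 0.47·(-2.950426) = -2.394901
p(1.88) ≈ -2.3949

-2.3949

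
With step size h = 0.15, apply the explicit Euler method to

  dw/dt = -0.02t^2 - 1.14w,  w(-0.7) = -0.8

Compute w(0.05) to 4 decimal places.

-0.3150

Euler: w_{n+1} = w_n + h·f(t_n, w_n).
t=-0.700000, w=-0.800000: f=0.902200 → w ← -0.800000 + 0.15·0.902200 = -0.664670
t=-0.550000, w=-0.664670: f=0.751674 → w ← -0.664670 + 0.15·0.751674 = -0.551919
t=-0.400000, w=-0.551919: f=0.625988 → w ← -0.551919 + 0.15·0.625988 = -0.458021
t=-0.250000, w=-0.458021: f=0.520894 → w ← -0.458021 + 0.15·0.520894 = -0.379887
t=-0.100000, w=-0.379887: f=0.432871 → w ← -0.379887 + 0.15·0.432871 = -0.314956
w(0.05) ≈ -0.3150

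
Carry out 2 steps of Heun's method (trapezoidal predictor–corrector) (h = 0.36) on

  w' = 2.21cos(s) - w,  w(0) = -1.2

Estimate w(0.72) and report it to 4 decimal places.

0.3831

Heun: k1 = f(s_n, w_n); k2 = f(s_n + h, w_n + h·k1); w_{n+1} = w_n + (h/2)·(k1 + k2).
s=0.000000, w=-1.200000:
  k1 = f(0.000000, -1.200000) = 3.410000
  k2 = f(0.360000, 0.027600) = 2.040732
  w ← -1.200000 + (0.36/2)·(3.410000 + 2.040732) = -0.218868
s=0.360000, w=-0.218868:
  k1 = f(0.360000, -0.218868) = 2.287200
  k2 = f(0.720000, 0.604524) = 1.056967
  w ← -0.218868 + (0.36/2)·(2.287200 + 1.056967) = 0.383082
w(0.72) ≈ 0.3831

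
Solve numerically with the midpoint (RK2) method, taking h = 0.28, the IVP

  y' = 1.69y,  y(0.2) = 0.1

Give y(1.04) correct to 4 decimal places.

Midpoint: k1 = f(x_n, y_n); k2 = f(x_n + h/2, y_n + (h/2)·k1); y_{n+1} = y_n + h·k2.
x=0.200000, y=0.100000:
  k1 = f(0.200000, 0.100000) = 0.169000
  k2 = f(0.340000, 0.123660) = 0.208985
  y ← 0.100000 + 0.28·0.208985 = 0.158516
x=0.480000, y=0.158516:
  k1 = f(0.480000, 0.158516) = 0.267892
  k2 = f(0.620000, 0.196021) = 0.331275
  y ← 0.158516 + 0.28·0.331275 = 0.251273
x=0.760000, y=0.251273:
  k1 = f(0.760000, 0.251273) = 0.424651
  k2 = f(0.900000, 0.310724) = 0.525124
  y ← 0.251273 + 0.28·0.525124 = 0.398308
y(1.04) ≈ 0.3983

0.3983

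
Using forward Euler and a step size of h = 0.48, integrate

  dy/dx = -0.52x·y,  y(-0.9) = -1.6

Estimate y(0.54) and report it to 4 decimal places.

Euler: y_{n+1} = y_n + h·f(x_n, y_n).
x=-0.900000, y=-1.600000: f=-0.748800 → y ← -1.600000 + 0.48·(-0.748800) = -1.959424
x=-0.420000, y=-1.959424: f=-0.427938 → y ← -1.959424 + 0.48·(-0.427938) = -2.164834
x=0.060000, y=-2.164834: f=0.067543 → y ← -2.164834 + 0.48·0.067543 = -2.132414
y(0.54) ≈ -2.1324

-2.1324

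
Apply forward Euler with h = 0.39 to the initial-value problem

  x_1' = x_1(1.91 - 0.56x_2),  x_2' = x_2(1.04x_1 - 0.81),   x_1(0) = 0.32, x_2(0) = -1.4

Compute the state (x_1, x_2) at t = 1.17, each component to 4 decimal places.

Euler on (x_1,x_2): x_1_{n+1} = x_1_n + h·x_1', x_2_{n+1} = x_2_n + h·x_2'.
0.000000: (0.320000, -1.400000); f=(0.862080, 0.668080) → (0.656211, -1.139449)
0.390000: (0.656211, -1.139449); f=(1.672086, 0.145326) → (1.308325, -1.082772)
0.780000: (1.308325, -1.082772); f=(3.292206, -0.596237) → (2.592285, -1.315304)
(x_1(1.17), x_2(1.17)) ≈ (2.5923, -1.3153)

2.5923, -1.3153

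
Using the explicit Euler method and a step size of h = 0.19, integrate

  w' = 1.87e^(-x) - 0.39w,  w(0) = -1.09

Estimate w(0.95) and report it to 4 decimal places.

Euler: w_{n+1} = w_n + h·f(x_n, w_n).
x=0.000000, w=-1.090000: f=2.295100 → w ← -1.090000 + 0.19·2.295100 = -0.653931
x=0.190000, w=-0.653931: f=1.801447 → w ← -0.653931 + 0.19·1.801447 = -0.311656
x=0.380000, w=-0.311656: f=1.400367 → w ← -0.311656 + 0.19·1.400367 = -0.045586
x=0.570000, w=-0.045586: f=1.075311 → w ← -0.045586 + 0.19·1.075311 = 0.158723
x=0.760000, w=0.158723: f=0.812634 → w ← 0.158723 + 0.19·0.812634 = 0.313123
w(0.95) ≈ 0.3131

0.3131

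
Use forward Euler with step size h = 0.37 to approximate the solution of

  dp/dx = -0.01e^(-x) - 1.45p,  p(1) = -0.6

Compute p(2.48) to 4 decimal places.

-0.0288

Euler: p_{n+1} = p_n + h·f(x_n, p_n).
x=1.000000, p=-0.600000: f=0.866321 → p ← -0.600000 + 0.37·0.866321 = -0.279461
x=1.370000, p=-0.279461: f=0.402678 → p ← -0.279461 + 0.37·0.402678 = -0.130470
x=1.740000, p=-0.130470: f=0.187427 → p ← -0.130470 + 0.37·0.187427 = -0.061122
x=2.110000, p=-0.061122: f=0.087415 → p ← -0.061122 + 0.37·0.087415 = -0.028779
p(2.48) ≈ -0.0288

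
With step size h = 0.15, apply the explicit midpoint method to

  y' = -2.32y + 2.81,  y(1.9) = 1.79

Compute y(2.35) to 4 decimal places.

Midpoint: k1 = f(x_n, y_n); k2 = f(x_n + h/2, y_n + (h/2)·k1); y_{n+1} = y_n + h·k2.
x=1.900000, y=1.790000:
  k1 = f(1.900000, 1.790000) = -1.342800
  k2 = f(1.975000, 1.689290) = -1.109153
  y ← 1.790000 + 0.15·(-1.109153) = 1.623627
x=2.050000, y=1.623627:
  k1 = f(2.050000, 1.623627) = -0.956815
  k2 = f(2.125000, 1.551866) = -0.790329
  y ← 1.623627 + 0.15·(-0.790329) = 1.505078
x=2.200000, y=1.505078:
  k1 = f(2.200000, 1.505078) = -0.681780
  k2 = f(2.275000, 1.453944) = -0.563151
  y ← 1.505078 + 0.15·(-0.563151) = 1.420605
y(2.35) ≈ 1.4206

1.4206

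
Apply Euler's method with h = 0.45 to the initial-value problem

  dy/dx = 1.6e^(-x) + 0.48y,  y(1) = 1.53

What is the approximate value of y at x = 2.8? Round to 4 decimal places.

Euler: y_{n+1} = y_n + h·f(x_n, y_n).
x=1.000000, y=1.530000: f=1.323007 → y ← 1.530000 + 0.45·1.323007 = 2.125353
x=1.450000, y=2.125353: f=1.395482 → y ← 2.125353 + 0.45·1.395482 = 2.753320
x=1.900000, y=2.753320: f=1.560903 → y ← 2.753320 + 0.45·1.560903 = 3.455727
x=2.350000, y=3.455727: f=1.811339 → y ← 3.455727 + 0.45·1.811339 = 4.270829
y(2.8) ≈ 4.2708

4.2708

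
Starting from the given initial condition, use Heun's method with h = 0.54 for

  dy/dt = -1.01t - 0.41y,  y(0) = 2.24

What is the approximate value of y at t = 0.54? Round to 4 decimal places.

Heun: k1 = f(t_n, y_n); k2 = f(t_n + h, y_n + h·k1); y_{n+1} = y_n + (h/2)·(k1 + k2).
t=0.000000, y=2.240000:
  k1 = f(0.000000, 2.240000) = -0.918400
  k2 = f(0.540000, 1.744064) = -1.260466
  y ← 2.240000 + (0.54/2)·(-0.918400 + (-1.260466)) = 1.651706
y(0.54) ≈ 1.6517

1.6517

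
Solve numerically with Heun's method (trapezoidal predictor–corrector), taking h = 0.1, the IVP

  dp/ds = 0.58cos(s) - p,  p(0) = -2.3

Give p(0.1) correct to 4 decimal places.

-2.0265

Heun: k1 = f(s_n, p_n); k2 = f(s_n + h, p_n + h·k1); p_{n+1} = p_n + (h/2)·(k1 + k2).
s=0.000000, p=-2.300000:
  k1 = f(0.000000, -2.300000) = 2.880000
  k2 = f(0.100000, -2.012000) = 2.589102
  p ← -2.300000 + (0.1/2)·(2.880000 + 2.589102) = -2.026545
p(0.1) ≈ -2.0265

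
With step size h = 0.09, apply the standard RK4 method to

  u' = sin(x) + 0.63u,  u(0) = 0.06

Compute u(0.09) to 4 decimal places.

0.0676

RK4: k1 = f(x_n, u_n); k2 = f(x_n + h/2, u_n + (h/2)·k1); k3 = f(x_n + h/2, u_n + (h/2)·k2); k4 = f(x_n + h, u_n + h·k3); u_{n+1} = u_n + (h/6)·(k1 + 2k2 + 2k3 + k4).
x=0.000000, u=0.060000:
  k1 = f(0.000000, 0.060000) = 0.037800
  k2 = f(0.045000, 0.061701) = 0.083856
  k3 = f(0.045000, 0.063774) = 0.085162
  k4 = f(0.090000, 0.067665) = 0.132507
  u ← 0.060000 + (0.09/6)·(k1 + 2k2 + 2k3 + k4) = 0.067625
u(0.09) ≈ 0.0676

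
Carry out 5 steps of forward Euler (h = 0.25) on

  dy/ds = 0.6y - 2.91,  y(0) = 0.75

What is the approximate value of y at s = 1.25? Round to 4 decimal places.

-3.3966

Euler: y_{n+1} = y_n + h·f(s_n, y_n).
s=0.000000, y=0.750000: f=-2.460000 → y ← 0.750000 + 0.25·(-2.460000) = 0.135000
s=0.250000, y=0.135000: f=-2.829000 → y ← 0.135000 + 0.25·(-2.829000) = -0.572250
s=0.500000, y=-0.572250: f=-3.253350 → y ← -0.572250 + 0.25·(-3.253350) = -1.385588
s=0.750000, y=-1.385588: f=-3.741353 → y ← -1.385588 + 0.25·(-3.741353) = -2.320926
s=1.000000, y=-2.320926: f=-4.302555 → y ← -2.320926 + 0.25·(-4.302555) = -3.396564
y(1.25) ≈ -3.3966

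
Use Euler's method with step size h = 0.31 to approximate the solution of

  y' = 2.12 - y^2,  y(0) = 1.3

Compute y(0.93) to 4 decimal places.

1.4558

Euler: y_{n+1} = y_n + h·f(x_n, y_n).
x=0.000000, y=1.300000: f=0.430000 → y ← 1.300000 + 0.31·0.430000 = 1.433300
x=0.310000, y=1.433300: f=0.065651 → y ← 1.433300 + 0.31·0.065651 = 1.453652
x=0.620000, y=1.453652: f=0.006896 → y ← 1.453652 + 0.31·0.006896 = 1.455790
y(0.93) ≈ 1.4558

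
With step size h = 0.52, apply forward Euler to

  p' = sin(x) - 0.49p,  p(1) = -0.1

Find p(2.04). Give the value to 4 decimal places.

0.7899

Euler: p_{n+1} = p_n + h·f(x_n, p_n).
x=1.000000, p=-0.100000: f=0.890471 → p ← -0.100000 + 0.52·0.890471 = 0.363045
x=1.520000, p=0.363045: f=0.820818 → p ← 0.363045 + 0.52·0.820818 = 0.789870
p(2.04) ≈ 0.7899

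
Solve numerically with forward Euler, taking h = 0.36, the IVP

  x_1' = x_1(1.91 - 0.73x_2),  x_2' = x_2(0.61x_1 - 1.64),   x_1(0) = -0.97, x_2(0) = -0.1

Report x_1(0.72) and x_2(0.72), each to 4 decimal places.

-2.8142, -0.0009

Euler on (x_1,x_2): x_1_{n+1} = x_1_n + h·x_1', x_2_{n+1} = x_2_n + h·x_2'.
0.000000: (-0.970000, -0.100000); f=(-1.923510, 0.223170) → (-1.662464, -0.019659)
0.360000: (-1.662464, -0.019659); f=(-3.199163, 0.052176) → (-2.814162, -0.000875)
(x_1(0.72), x_2(0.72)) ≈ (-2.8142, -0.0009)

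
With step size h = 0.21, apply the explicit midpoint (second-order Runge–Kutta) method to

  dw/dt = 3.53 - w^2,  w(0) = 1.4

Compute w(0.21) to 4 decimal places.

1.6271

Midpoint: k1 = f(t_n, w_n); k2 = f(t_n + h/2, w_n + (h/2)·k1); w_{n+1} = w_n + h·k2.
t=0.000000, w=1.400000:
  k1 = f(0.000000, 1.400000) = 1.570000
  k2 = f(0.105000, 1.564850) = 1.081244
  w ← 1.400000 + 0.21·1.081244 = 1.627061
w(0.21) ≈ 1.6271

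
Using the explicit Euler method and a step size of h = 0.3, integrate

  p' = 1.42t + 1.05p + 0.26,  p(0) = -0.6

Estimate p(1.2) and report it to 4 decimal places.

Euler: p_{n+1} = p_n + h·f(t_n, p_n).
t=0.000000, p=-0.600000: f=-0.370000 → p ← -0.600000 + 0.3·(-0.370000) = -0.711000
t=0.300000, p=-0.711000: f=-0.060550 → p ← -0.711000 + 0.3·(-0.060550) = -0.729165
t=0.600000, p=-0.729165: f=0.346377 → p ← -0.729165 + 0.3·0.346377 = -0.625252
t=0.900000, p=-0.625252: f=0.881485 → p ← -0.625252 + 0.3·0.881485 = -0.360806
p(1.2) ≈ -0.3608

-0.3608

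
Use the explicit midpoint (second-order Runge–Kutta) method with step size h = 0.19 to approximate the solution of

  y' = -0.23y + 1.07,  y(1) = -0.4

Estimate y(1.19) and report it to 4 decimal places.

Midpoint: k1 = f(t_n, y_n); k2 = f(t_n + h/2, y_n + (h/2)·k1); y_{n+1} = y_n + h·k2.
t=1.000000, y=-0.400000:
  k1 = f(1.000000, -0.400000) = 1.162000
  k2 = f(1.095000, -0.289610) = 1.136610
  y ← -0.400000 + 0.19·1.136610 = -0.184044
y(1.19) ≈ -0.1840

-0.1840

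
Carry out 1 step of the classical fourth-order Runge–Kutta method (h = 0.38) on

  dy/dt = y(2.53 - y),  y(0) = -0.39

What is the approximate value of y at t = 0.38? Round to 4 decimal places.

-1.3394

RK4: k1 = f(t_n, y_n); k2 = f(t_n + h/2, y_n + (h/2)·k1); k3 = f(t_n + h/2, y_n + (h/2)·k2); k4 = f(t_n + h, y_n + h·k3); y_{n+1} = y_n + (h/6)·(k1 + 2k2 + 2k3 + k4).
t=0.000000, y=-0.390000:
  k1 = f(0.000000, -0.390000) = -1.138800
  k2 = f(0.190000, -0.606372) = -1.901808
  k3 = f(0.190000, -0.751344) = -2.465416
  k4 = f(0.380000, -1.326858) = -5.117504
  y ← -0.390000 + (0.38/6)·(k1 + 2k2 + 2k3 + k4) = -1.339414
y(0.38) ≈ -1.3394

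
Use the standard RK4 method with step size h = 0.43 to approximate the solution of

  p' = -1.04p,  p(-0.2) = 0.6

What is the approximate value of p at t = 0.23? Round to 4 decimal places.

RK4: k1 = f(t_n, p_n); k2 = f(t_n + h/2, p_n + (h/2)·k1); k3 = f(t_n + h/2, p_n + (h/2)·k2); k4 = f(t_n + h, p_n + h·k3); p_{n+1} = p_n + (h/6)·(k1 + 2k2 + 2k3 + k4).
t=-0.200000, p=0.600000:
  k1 = f(-0.200000, 0.600000) = -0.624000
  k2 = f(0.015000, 0.465840) = -0.484474
  k3 = f(0.015000, 0.495838) = -0.515672
  k4 = f(0.230000, 0.378261) = -0.393392
  p ← 0.600000 + (0.43/6)·(k1 + 2k2 + 2k3 + k4) = 0.383733
p(0.23) ≈ 0.3837

0.3837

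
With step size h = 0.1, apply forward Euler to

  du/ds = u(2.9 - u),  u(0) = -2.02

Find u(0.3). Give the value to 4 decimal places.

Euler: u_{n+1} = u_n + h·f(s_n, u_n).
s=0.000000, u=-2.020000: f=-9.938400 → u ← -2.020000 + 0.1·(-9.938400) = -3.013840
s=0.100000, u=-3.013840: f=-17.823368 → u ← -3.013840 + 0.1·(-17.823368) = -4.796177
s=0.200000, u=-4.796177: f=-36.912224 → u ← -4.796177 + 0.1·(-36.912224) = -8.487399
u(0.3) ≈ -8.4874

-8.4874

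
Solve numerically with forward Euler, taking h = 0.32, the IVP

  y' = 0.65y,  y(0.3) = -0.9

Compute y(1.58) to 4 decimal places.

Euler: y_{n+1} = y_n + h·f(t_n, y_n).
t=0.300000, y=-0.900000: f=-0.585000 → y ← -0.900000 + 0.32·(-0.585000) = -1.087200
t=0.620000, y=-1.087200: f=-0.706680 → y ← -1.087200 + 0.32·(-0.706680) = -1.313338
t=0.940000, y=-1.313338: f=-0.853669 → y ← -1.313338 + 0.32·(-0.853669) = -1.586512
t=1.260000, y=-1.586512: f=-1.031233 → y ← -1.586512 + 0.32·(-1.031233) = -1.916506
y(1.58) ≈ -1.9165

-1.9165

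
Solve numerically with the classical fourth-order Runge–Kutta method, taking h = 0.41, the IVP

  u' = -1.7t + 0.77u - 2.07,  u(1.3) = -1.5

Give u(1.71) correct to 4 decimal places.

-4.2791

RK4: k1 = f(t_n, u_n); k2 = f(t_n + h/2, u_n + (h/2)·k1); k3 = f(t_n + h/2, u_n + (h/2)·k2); k4 = f(t_n + h, u_n + h·k3); u_{n+1} = u_n + (h/6)·(k1 + 2k2 + 2k3 + k4).
t=1.300000, u=-1.500000:
  k1 = f(1.300000, -1.500000) = -5.435000
  k2 = f(1.505000, -2.614175) = -6.641415
  k3 = f(1.505000, -2.861490) = -6.831847
  k4 = f(1.710000, -4.301057) = -8.288814
  u ← -1.500000 + (0.41/6)·(k1 + 2k2 + 2k3 + k4) = -4.279140
u(1.71) ≈ -4.2791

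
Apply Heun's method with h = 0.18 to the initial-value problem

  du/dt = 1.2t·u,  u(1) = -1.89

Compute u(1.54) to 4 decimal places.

Heun: k1 = f(t_n, u_n); k2 = f(t_n + h, u_n + h·k1); u_{n+1} = u_n + (h/2)·(k1 + k2).
t=1.000000, u=-1.890000:
  k1 = f(1.000000, -1.890000) = -2.268000
  k2 = f(1.180000, -2.298240) = -3.254308
  u ← -1.890000 + (0.18/2)·(-2.268000 + (-3.254308)) = -2.387008
t=1.180000, u=-2.387008:
  k1 = f(1.180000, -2.387008) = -3.380003
  k2 = f(1.360000, -2.995408) = -4.888506
  u ← -2.387008 + (0.18/2)·(-3.380003 + (-4.888506)) = -3.131174
t=1.360000, u=-3.131174:
  k1 = f(1.360000, -3.131174) = -5.110075
  k2 = f(1.540000, -4.050987) = -7.486224
  u ← -3.131174 + (0.18/2)·(-5.110075 + (-7.486224)) = -4.264840
u(1.54) ≈ -4.2648

-4.2648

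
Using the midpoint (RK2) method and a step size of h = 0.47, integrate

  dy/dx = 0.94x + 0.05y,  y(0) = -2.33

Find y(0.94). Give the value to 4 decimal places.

Midpoint: k1 = f(x_n, y_n); k2 = f(x_n + h/2, y_n + (h/2)·k1); y_{n+1} = y_n + h·k2.
x=0.000000, y=-2.330000:
  k1 = f(0.000000, -2.330000) = -0.116500
  k2 = f(0.235000, -2.357378) = 0.103031
  y ← -2.330000 + 0.47·0.103031 = -2.281575
x=0.470000, y=-2.281575:
  k1 = f(0.470000, -2.281575) = 0.327721
  k2 = f(0.705000, -2.204561) = 0.552472
  y ← -2.281575 + 0.47·0.552472 = -2.021914
y(0.94) ≈ -2.0219

-2.0219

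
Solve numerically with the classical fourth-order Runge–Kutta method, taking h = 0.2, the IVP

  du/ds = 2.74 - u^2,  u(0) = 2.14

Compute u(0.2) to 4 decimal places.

RK4: k1 = f(s_n, u_n); k2 = f(s_n + h/2, u_n + (h/2)·k1); k3 = f(s_n + h/2, u_n + (h/2)·k2); k4 = f(s_n + h, u_n + h·k3); u_{n+1} = u_n + (h/6)·(k1 + 2k2 + 2k3 + k4).
s=0.000000, u=2.140000:
  k1 = f(0.000000, 2.140000) = -1.839600
  k2 = f(0.100000, 1.956040) = -1.086092
  k3 = f(0.100000, 2.031391) = -1.386548
  k4 = f(0.200000, 1.862690) = -0.729615
  u ← 2.140000 + (0.2/6)·(k1 + 2k2 + 2k3 + k4) = 1.889517
u(0.2) ≈ 1.8895

1.8895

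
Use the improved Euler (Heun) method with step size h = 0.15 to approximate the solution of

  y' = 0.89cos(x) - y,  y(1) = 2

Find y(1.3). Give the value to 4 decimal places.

Heun: k1 = f(x_n, y_n); k2 = f(x_n + h, y_n + h·k1); y_{n+1} = y_n + (h/2)·(k1 + k2).
x=1.000000, y=2.000000:
  k1 = f(1.000000, 2.000000) = -1.519131
  k2 = f(1.150000, 1.772130) = -1.408577
  y ← 2.000000 + (0.15/2)·(-1.519131 + (-1.408577)) = 1.780422
x=1.150000, y=1.780422:
  k1 = f(1.150000, 1.780422) = -1.416868
  k2 = f(1.300000, 1.567892) = -1.329818
  y ← 1.780422 + (0.15/2)·(-1.416868 + (-1.329818)) = 1.574420
y(1.3) ≈ 1.5744

1.5744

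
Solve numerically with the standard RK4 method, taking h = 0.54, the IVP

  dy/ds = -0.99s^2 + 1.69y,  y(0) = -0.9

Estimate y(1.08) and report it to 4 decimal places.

RK4: k1 = f(s_n, y_n); k2 = f(s_n + h/2, y_n + (h/2)·k1); k3 = f(s_n + h/2, y_n + (h/2)·k2); k4 = f(s_n + h, y_n + h·k3); y_{n+1} = y_n + (h/6)·(k1 + 2k2 + 2k3 + k4).
s=0.000000, y=-0.900000:
  k1 = f(0.000000, -0.900000) = -1.521000
  k2 = f(0.270000, -1.310670) = -2.287203
  k3 = f(0.270000, -1.517545) = -2.636822
  k4 = f(0.540000, -2.323884) = -4.216048
  y ← -0.900000 + (0.54/6)·(k1 + 2k2 + 2k3 + k4) = -2.302659
s=0.540000, y=-2.302659:
  k1 = f(0.540000, -2.302659) = -4.180177
  k2 = f(0.810000, -3.431307) = -6.448447
  k3 = f(0.810000, -4.043740) = -7.483459
  k4 = f(1.080000, -6.343727) = -11.875634
  y ← -2.302659 + (0.54/6)·(k1 + 2k2 + 2k3 + k4) = -6.255425
y(1.08) ≈ -6.2554

-6.2554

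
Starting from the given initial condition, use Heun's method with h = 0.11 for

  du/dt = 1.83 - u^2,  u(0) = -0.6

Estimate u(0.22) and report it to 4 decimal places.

Heun: k1 = f(t_n, u_n); k2 = f(t_n + h, u_n + h·k1); u_{n+1} = u_n + (h/2)·(k1 + k2).
t=0.000000, u=-0.600000:
  k1 = f(0.000000, -0.600000) = 1.470000
  k2 = f(0.110000, -0.438300) = 1.637893
  u ← -0.600000 + (0.11/2)·(1.470000 + 1.637893) = -0.429066
t=0.110000, u=-0.429066:
  k1 = f(0.110000, -0.429066) = 1.645902
  k2 = f(0.220000, -0.248017) = 1.768488
  u ← -0.429066 + (0.11/2)·(1.645902 + 1.768488) = -0.241274
u(0.22) ≈ -0.2413

-0.2413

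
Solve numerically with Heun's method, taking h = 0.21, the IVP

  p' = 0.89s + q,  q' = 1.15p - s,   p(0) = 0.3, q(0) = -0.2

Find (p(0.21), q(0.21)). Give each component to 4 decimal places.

Heun on (p,q): k1 = f(s_n, state_n); k2 = f(s_n + h, state_n + h·k1); state_{n+1} = state_n + (h/2)·(k1 + k2).
0.000000: (0.300000, -0.200000)
  k1 = (-0.200000, 0.345000)
  predictor → (0.258000, -0.127550)
  k2 = (0.059350, 0.086700)
  → (0.285232, -0.154672)
(p(0.21), q(0.21)) ≈ (0.2852, -0.1547)

0.2852, -0.1547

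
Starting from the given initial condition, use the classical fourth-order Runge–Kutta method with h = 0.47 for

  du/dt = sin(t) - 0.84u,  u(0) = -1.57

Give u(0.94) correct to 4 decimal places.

-0.3948

RK4: k1 = f(t_n, u_n); k2 = f(t_n + h/2, u_n + (h/2)·k1); k3 = f(t_n + h/2, u_n + (h/2)·k2); k4 = f(t_n + h, u_n + h·k3); u_{n+1} = u_n + (h/6)·(k1 + 2k2 + 2k3 + k4).
t=0.000000, u=-1.570000:
  k1 = f(0.000000, -1.570000) = 1.318800
  k2 = f(0.235000, -1.260082) = 1.291312
  k3 = f(0.235000, -1.266542) = 1.296738
  k4 = f(0.470000, -0.960533) = 1.259734
  u ← -1.570000 + (0.47/6)·(k1 + 2k2 + 2k3 + k4) = -0.962554
t=0.470000, u=-0.962554:
  k1 = f(0.470000, -0.962554) = 1.261431
  k2 = f(0.705000, -0.666117) = 1.207572
  k3 = f(0.705000, -0.678774) = 1.218204
  k4 = f(0.940000, -0.389998) = 1.135156
  u ← -0.962554 + (0.47/6)·(k1 + 2k2 + 2k3 + k4) = -0.394783
u(0.94) ≈ -0.3948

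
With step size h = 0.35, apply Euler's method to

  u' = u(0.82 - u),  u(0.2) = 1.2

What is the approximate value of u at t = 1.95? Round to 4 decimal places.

Euler: u_{n+1} = u_n + h·f(t_n, u_n).
t=0.200000, u=1.200000: f=-0.456000 → u ← 1.200000 + 0.35·(-0.456000) = 1.040400
t=0.550000, u=1.040400: f=-0.229304 → u ← 1.040400 + 0.35·(-0.229304) = 0.960144
t=0.900000, u=0.960144: f=-0.134558 → u ← 0.960144 + 0.35·(-0.134558) = 0.913048
t=1.250000, u=0.913048: f=-0.084958 → u ← 0.913048 + 0.35·(-0.084958) = 0.883313
t=1.600000, u=0.883313: f=-0.055925 → u ← 0.883313 + 0.35·(-0.055925) = 0.863739
u(1.95) ≈ 0.8637

0.8637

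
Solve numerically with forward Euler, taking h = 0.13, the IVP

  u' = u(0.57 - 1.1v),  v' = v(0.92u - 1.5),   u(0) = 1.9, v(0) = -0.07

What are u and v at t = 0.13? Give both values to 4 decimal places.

2.0598, -0.0723

Euler on (u,v): u_{n+1} = u_n + h·u', v_{n+1} = v_n + h·v'.
0.000000: (1.900000, -0.070000); f=(1.229300, -0.017360) → (2.059809, -0.072257)
(u(0.13), v(0.13)) ≈ (2.0598, -0.0723)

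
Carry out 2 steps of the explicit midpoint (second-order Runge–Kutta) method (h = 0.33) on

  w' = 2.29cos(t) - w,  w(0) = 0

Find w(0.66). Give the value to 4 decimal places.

Midpoint: k1 = f(t_n, w_n); k2 = f(t_n + h/2, w_n + (h/2)·k1); w_{n+1} = w_n + h·k2.
t=0.000000, w=0.000000:
  k1 = f(0.000000, 0.000000) = 2.290000
  k2 = f(0.165000, 0.377850) = 1.881048
  w ← 0.000000 + 0.33·1.881048 = 0.620746
t=0.330000, w=0.620746:
  k1 = f(0.330000, 0.620746) = 1.545691
  k2 = f(0.495000, 0.875785) = 1.139343
  w ← 0.620746 + 0.33·1.139343 = 0.996729
w(0.66) ≈ 0.9967

0.9967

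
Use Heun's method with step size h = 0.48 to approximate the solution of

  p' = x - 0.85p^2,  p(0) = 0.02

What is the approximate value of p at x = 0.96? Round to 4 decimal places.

0.4508

Heun: k1 = f(x_n, p_n); k2 = f(x_n + h, p_n + h·k1); p_{n+1} = p_n + (h/2)·(k1 + k2).
x=0.000000, p=0.020000:
  k1 = f(0.000000, 0.020000) = -0.000340
  k2 = f(0.480000, 0.019837) = 0.479666
  p ← 0.020000 + (0.48/2)·(-0.000340 + 0.479666) = 0.135038
x=0.480000, p=0.135038:
  k1 = f(0.480000, 0.135038) = 0.464500
  k2 = f(0.960000, 0.357998) = 0.851062
  p ← 0.135038 + (0.48/2)·(0.464500 + 0.851062) = 0.450773
p(0.96) ≈ 0.4508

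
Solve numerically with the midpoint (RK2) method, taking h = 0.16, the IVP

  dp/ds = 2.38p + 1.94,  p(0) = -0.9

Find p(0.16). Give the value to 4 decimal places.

-0.9385

Midpoint: k1 = f(s_n, p_n); k2 = f(s_n + h/2, p_n + (h/2)·k1); p_{n+1} = p_n + h·k2.
s=0.000000, p=-0.900000:
  k1 = f(0.000000, -0.900000) = -0.202000
  k2 = f(0.080000, -0.916160) = -0.240461
  p ← -0.900000 + 0.16·(-0.240461) = -0.938474
p(0.16) ≈ -0.9385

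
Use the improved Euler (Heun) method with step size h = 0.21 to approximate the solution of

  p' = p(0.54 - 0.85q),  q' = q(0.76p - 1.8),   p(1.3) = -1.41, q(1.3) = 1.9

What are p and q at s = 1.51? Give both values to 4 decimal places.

Heun on (p,q): k1 = f(s_n, state_n); k2 = f(s_n + h, state_n + h·k1); state_{n+1} = state_n + (h/2)·(k1 + k2).
1.300000: (-1.410000, 1.900000)
  k1 = (1.515750, -5.456040)
  predictor → (-1.091692, 0.754232)
  k2 = (0.110367, -1.983393)
  → (-1.239258, 1.118860)
(p(1.51), q(1.51)) ≈ (-1.2393, 1.1189)

-1.2393, 1.1189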